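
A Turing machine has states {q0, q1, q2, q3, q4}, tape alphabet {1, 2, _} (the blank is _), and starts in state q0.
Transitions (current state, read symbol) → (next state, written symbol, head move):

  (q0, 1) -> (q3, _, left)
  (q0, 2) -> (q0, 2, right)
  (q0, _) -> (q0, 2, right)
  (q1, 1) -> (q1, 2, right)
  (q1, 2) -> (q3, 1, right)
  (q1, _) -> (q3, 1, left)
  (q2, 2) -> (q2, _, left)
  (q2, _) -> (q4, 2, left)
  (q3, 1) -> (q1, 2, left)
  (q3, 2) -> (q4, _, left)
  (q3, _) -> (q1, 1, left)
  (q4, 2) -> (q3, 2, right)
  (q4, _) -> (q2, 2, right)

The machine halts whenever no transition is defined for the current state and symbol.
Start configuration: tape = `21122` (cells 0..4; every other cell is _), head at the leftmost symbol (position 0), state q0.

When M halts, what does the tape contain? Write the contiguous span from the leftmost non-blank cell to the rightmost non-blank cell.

q0 | _[2]1122   read 2 → write 2, move right, go to q0
q0 | _2[1]122   read 1 → write _, move left, go to q3
q3 | _[2]_122   read 2 → write _, move left, go to q4
q4 | [_]__122   read _ → write 2, move right, go to q2
q2 | 2[_]_122   read _ → write 2, move left, go to q4
q4 | [2]2_122   read 2 → write 2, move right, go to q3
q3 | 2[2]_122   read 2 → write _, move left, go to q4
q4 | [2]__122   read 2 → write 2, move right, go to q3
q3 | 2[_]_122   read _ → write 1, move left, go to q1
q1 | [2]1_122   read 2 → write 1, move right, go to q3
q3 | 1[1]_122   read 1 → write 2, move left, go to q1
q1 | [1]2_122   read 1 → write 2, move right, go to q1
q1 | 2[2]_122   read 2 → write 1, move right, go to q3
q3 | 21[_]122   read _ → write 1, move left, go to q1
q1 | 2[1]1122   read 1 → write 2, move right, go to q1
q1 | 22[1]122   read 1 → write 2, move right, go to q1
q1 | 222[1]22   read 1 → write 2, move right, go to q1
q1 | 2222[2]2   read 2 → write 1, move right, go to q3
q3 | 22221[2]   read 2 → write _, move left, go to q4
q4 | 2222[1]_
The non-blank tape span at halt is 22221.

22221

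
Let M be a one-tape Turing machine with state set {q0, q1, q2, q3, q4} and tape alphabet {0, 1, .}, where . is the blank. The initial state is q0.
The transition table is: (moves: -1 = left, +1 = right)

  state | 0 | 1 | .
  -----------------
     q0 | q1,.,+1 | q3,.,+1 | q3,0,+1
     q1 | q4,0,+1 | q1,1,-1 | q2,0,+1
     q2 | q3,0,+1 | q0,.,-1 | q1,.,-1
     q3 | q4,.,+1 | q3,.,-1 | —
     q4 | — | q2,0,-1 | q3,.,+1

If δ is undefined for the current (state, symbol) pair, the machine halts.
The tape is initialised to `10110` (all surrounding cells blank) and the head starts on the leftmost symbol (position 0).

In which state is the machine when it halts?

q4

state=q0 head=0 tape=[1]0110   (q0,1)→(q3,.,+1)
state=q3 head=1 tape=.[0]110   (q3,0)→(q4,.,+1)
state=q4 head=2 tape=..[1]10   (q4,1)→(q2,0,-1)
state=q2 head=1 tape=.[.]010   (q2,.)→(q1,.,-1)
state=q1 head=0 tape=[.].010   (q1,.)→(q2,0,+1)
state=q2 head=1 tape=0[.]010   (q2,.)→(q1,.,-1)
state=q1 head=0 tape=[0].010   (q1,0)→(q4,0,+1)
state=q4 head=1 tape=0[.]010   (q4,.)→(q3,.,+1)
state=q3 head=2 tape=0.[0]10   (q3,0)→(q4,.,+1)
state=q4 head=3 tape=0..[1]0   (q4,1)→(q2,0,-1)
state=q2 head=2 tape=0.[.]00   (q2,.)→(q1,.,-1)
state=q1 head=1 tape=0[.].00   (q1,.)→(q2,0,+1)
state=q2 head=2 tape=00[.]00   (q2,.)→(q1,.,-1)
state=q1 head=1 tape=0[0].00   (q1,0)→(q4,0,+1)
state=q4 head=2 tape=00[.]00   (q4,.)→(q3,.,+1)
state=q3 head=3 tape=00.[0]0   (q3,0)→(q4,.,+1)
state=q4 head=4 tape=00..[0]
No transition is defined for (q4, 0); M halts in state q4.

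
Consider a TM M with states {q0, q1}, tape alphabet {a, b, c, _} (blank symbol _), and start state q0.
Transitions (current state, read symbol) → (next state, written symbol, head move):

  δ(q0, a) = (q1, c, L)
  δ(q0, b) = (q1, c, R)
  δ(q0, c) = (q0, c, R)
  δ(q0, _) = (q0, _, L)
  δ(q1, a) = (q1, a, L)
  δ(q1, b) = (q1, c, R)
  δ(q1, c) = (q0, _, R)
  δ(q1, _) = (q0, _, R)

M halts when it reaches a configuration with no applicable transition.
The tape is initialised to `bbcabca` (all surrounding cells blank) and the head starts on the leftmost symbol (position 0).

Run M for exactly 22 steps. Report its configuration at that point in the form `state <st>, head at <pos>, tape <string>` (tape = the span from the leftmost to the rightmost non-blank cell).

state=q0 head=0 tape=[b]bcabca_   (q0,b)→(q1,c,R)
state=q1 head=1 tape=c[b]cabca_   (q1,b)→(q1,c,R)
state=q1 head=2 tape=cc[c]abca_   (q1,c)→(q0,_,R)
state=q0 head=3 tape=cc_[a]bca_   (q0,a)→(q1,c,L)
state=q1 head=2 tape=cc[_]cbca_   (q1,_)→(q0,_,R)
state=q0 head=3 tape=cc_[c]bca_   (q0,c)→(q0,c,R)
state=q0 head=4 tape=cc_c[b]ca_   (q0,b)→(q1,c,R)
state=q1 head=5 tape=cc_cc[c]a_   (q1,c)→(q0,_,R)
state=q0 head=6 tape=cc_cc_[a]_   (q0,a)→(q1,c,L)
state=q1 head=5 tape=cc_cc[_]c_   (q1,_)→(q0,_,R)
state=q0 head=6 tape=cc_cc_[c]_   (q0,c)→(q0,c,R)
state=q0 head=7 tape=cc_cc_c[_]   (q0,_)→(q0,_,L)
state=q0 head=6 tape=cc_cc_[c]_   (q0,c)→(q0,c,R)
state=q0 head=7 tape=cc_cc_c[_]   (q0,_)→(q0,_,L)
state=q0 head=6 tape=cc_cc_[c]_   (q0,c)→(q0,c,R)
state=q0 head=7 tape=cc_cc_c[_]   (q0,_)→(q0,_,L)
state=q0 head=6 tape=cc_cc_[c]_   (q0,c)→(q0,c,R)
state=q0 head=7 tape=cc_cc_c[_]   (q0,_)→(q0,_,L)
state=q0 head=6 tape=cc_cc_[c]_   (q0,c)→(q0,c,R)
state=q0 head=7 tape=cc_cc_c[_]   (q0,_)→(q0,_,L)
state=q0 head=6 tape=cc_cc_[c]_   (q0,c)→(q0,c,R)
state=q0 head=7 tape=cc_cc_c[_]   (q0,_)→(q0,_,L)
state=q0 head=6 tape=cc_cc_[c]_
After 22 steps: state q0, head at 6, tape cc_cc_c.

state q0, head at 6, tape cc_cc_c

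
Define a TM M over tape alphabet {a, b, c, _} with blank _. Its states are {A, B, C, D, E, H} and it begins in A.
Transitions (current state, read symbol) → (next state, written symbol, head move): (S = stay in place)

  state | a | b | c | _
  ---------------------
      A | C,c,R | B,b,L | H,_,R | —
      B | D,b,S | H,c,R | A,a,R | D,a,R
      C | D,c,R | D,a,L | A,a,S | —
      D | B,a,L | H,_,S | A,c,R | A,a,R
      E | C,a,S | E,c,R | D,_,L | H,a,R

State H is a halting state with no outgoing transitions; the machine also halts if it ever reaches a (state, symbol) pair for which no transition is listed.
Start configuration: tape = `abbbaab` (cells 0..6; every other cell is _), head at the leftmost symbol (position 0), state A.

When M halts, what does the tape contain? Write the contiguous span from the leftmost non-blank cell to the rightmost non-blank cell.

state=A head=0 tape=[a]bbbaab_   (A,a)→(C,c,R)
state=C head=1 tape=c[b]bbaab_   (C,b)→(D,a,L)
state=D head=0 tape=[c]abbaab_   (D,c)→(A,c,R)
state=A head=1 tape=c[a]bbaab_   (A,a)→(C,c,R)
state=C head=2 tape=cc[b]baab_   (C,b)→(D,a,L)
state=D head=1 tape=c[c]abaab_   (D,c)→(A,c,R)
state=A head=2 tape=cc[a]baab_   (A,a)→(C,c,R)
state=C head=3 tape=ccc[b]aab_   (C,b)→(D,a,L)
state=D head=2 tape=cc[c]aaab_   (D,c)→(A,c,R)
state=A head=3 tape=ccc[a]aab_   (A,a)→(C,c,R)
state=C head=4 tape=cccc[a]ab_   (C,a)→(D,c,R)
state=D head=5 tape=ccccc[a]b_   (D,a)→(B,a,L)
state=B head=4 tape=cccc[c]ab_   (B,c)→(A,a,R)
state=A head=5 tape=cccca[a]b_   (A,a)→(C,c,R)
state=C head=6 tape=ccccac[b]_   (C,b)→(D,a,L)
state=D head=5 tape=cccca[c]a_   (D,c)→(A,c,R)
state=A head=6 tape=ccccac[a]_   (A,a)→(C,c,R)
state=C head=7 tape=ccccacc[_]
The non-blank tape span at halt is ccccacc.

ccccacc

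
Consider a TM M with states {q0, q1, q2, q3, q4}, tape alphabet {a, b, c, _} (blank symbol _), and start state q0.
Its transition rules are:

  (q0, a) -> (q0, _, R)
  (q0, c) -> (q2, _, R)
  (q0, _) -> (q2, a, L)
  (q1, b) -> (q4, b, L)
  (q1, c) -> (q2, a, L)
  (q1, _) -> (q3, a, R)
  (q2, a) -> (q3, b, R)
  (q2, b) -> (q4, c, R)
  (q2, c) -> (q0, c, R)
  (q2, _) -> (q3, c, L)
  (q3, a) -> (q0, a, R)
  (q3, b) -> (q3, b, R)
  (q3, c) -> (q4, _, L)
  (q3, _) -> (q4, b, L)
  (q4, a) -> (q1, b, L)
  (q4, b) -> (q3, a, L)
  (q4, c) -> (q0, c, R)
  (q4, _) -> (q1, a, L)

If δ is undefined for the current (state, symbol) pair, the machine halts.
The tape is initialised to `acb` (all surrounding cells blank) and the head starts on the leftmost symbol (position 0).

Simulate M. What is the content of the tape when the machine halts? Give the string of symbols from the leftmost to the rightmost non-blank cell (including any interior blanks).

aabcaa

q0 | __[a]cb_   read a → write _, move R, go to q0
q0 | ___[c]b_   read c → write _, move R, go to q2
q2 | ____[b]_   read b → write c, move R, go to q4
q4 | ____c[_]   read _ → write a, move L, go to q1
q1 | ____[c]a   read c → write a, move L, go to q2
q2 | ___[_]aa   read _ → write c, move L, go to q3
q3 | __[_]caa   read _ → write b, move L, go to q4
q4 | _[_]bcaa   read _ → write a, move L, go to q1
q1 | [_]abcaa   read _ → write a, move R, go to q3
q3 | a[a]bcaa   read a → write a, move R, go to q0
q0 | aa[b]caa
The non-blank tape span at halt is aabcaa.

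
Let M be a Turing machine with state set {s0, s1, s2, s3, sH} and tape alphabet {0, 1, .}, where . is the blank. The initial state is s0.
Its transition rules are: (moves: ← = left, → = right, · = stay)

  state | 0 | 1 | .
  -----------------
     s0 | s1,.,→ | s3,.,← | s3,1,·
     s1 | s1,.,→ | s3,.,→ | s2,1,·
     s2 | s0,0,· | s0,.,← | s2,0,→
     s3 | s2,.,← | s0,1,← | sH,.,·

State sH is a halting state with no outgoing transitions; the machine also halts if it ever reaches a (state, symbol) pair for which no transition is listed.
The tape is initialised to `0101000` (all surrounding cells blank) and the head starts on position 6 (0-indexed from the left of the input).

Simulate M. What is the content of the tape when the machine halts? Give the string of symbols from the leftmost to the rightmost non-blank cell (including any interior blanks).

state=s0 head=6 tape=010100[0].   (s0,0)→(s1,.,→)
state=s1 head=7 tape=010100.[.]   (s1,.)→(s2,1,·)
state=s2 head=7 tape=010100.[1]   (s2,1)→(s0,.,←)
state=s0 head=6 tape=010100[.].   (s0,.)→(s3,1,·)
state=s3 head=6 tape=010100[1].   (s3,1)→(s0,1,←)
state=s0 head=5 tape=01010[0]1.   (s0,0)→(s1,.,→)
state=s1 head=6 tape=01010.[1].   (s1,1)→(s3,.,→)
state=s3 head=7 tape=01010..[.]   (s3,.)→(sH,.,·)
state=sH head=7 tape=01010..[.]
The non-blank tape span at halt is 01010.

01010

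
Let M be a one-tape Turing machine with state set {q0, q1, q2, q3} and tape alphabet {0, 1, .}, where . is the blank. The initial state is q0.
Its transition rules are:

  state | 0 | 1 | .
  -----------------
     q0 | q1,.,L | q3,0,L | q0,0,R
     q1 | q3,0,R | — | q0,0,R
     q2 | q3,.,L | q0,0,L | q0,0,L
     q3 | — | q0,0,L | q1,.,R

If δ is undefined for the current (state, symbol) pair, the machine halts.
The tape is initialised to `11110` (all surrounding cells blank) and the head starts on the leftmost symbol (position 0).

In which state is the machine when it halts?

state=q0 head=0 tape=.[1]1110   (q0,1)→(q3,0,L)
state=q3 head=-1 tape=[.]01110   (q3,.)→(q1,.,R)
state=q1 head=0 tape=.[0]1110   (q1,0)→(q3,0,R)
state=q3 head=1 tape=.0[1]110   (q3,1)→(q0,0,L)
state=q0 head=0 tape=.[0]0110   (q0,0)→(q1,.,L)
state=q1 head=-1 tape=[.].0110   (q1,.)→(q0,0,R)
state=q0 head=0 tape=0[.]0110   (q0,.)→(q0,0,R)
state=q0 head=1 tape=00[0]110   (q0,0)→(q1,.,L)
state=q1 head=0 tape=0[0].110   (q1,0)→(q3,0,R)
state=q3 head=1 tape=00[.]110   (q3,.)→(q1,.,R)
state=q1 head=2 tape=00.[1]10
No transition is defined for (q1, 1); M halts in state q1.

q1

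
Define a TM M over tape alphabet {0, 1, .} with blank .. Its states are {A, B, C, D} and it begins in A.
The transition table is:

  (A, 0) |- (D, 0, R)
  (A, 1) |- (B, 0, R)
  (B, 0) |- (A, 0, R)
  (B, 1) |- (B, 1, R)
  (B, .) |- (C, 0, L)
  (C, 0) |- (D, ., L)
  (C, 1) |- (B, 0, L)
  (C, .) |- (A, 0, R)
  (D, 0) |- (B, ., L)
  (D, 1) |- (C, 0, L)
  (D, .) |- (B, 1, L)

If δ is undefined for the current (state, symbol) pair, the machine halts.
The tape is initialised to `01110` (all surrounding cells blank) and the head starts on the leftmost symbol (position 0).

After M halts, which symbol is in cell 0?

.

state=A head=0 tape=.....[0]1110   (A,0)→(D,0,R)
state=D head=1 tape=.....0[1]110   (D,1)→(C,0,L)
state=C head=0 tape=.....[0]0110   (C,0)→(D,.,L)
state=D head=-1 tape=....[.].0110   (D,.)→(B,1,L)
state=B head=-2 tape=...[.]1.0110   (B,.)→(C,0,L)
state=C head=-3 tape=..[.]01.0110   (C,.)→(A,0,R)
state=A head=-2 tape=..0[0]1.0110   (A,0)→(D,0,R)
state=D head=-1 tape=..00[1].0110   (D,1)→(C,0,L)
state=C head=-2 tape=..0[0]0.0110   (C,0)→(D,.,L)
state=D head=-3 tape=..[0].0.0110   (D,0)→(B,.,L)
state=B head=-4 tape=.[.]..0.0110   (B,.)→(C,0,L)
state=C head=-5 tape=[.]0..0.0110   (C,.)→(A,0,R)
state=A head=-4 tape=0[0]..0.0110   (A,0)→(D,0,R)
state=D head=-3 tape=00[.].0.0110   (D,.)→(B,1,L)
state=B head=-4 tape=0[0]1.0.0110   (B,0)→(A,0,R)
state=A head=-3 tape=00[1].0.0110   (A,1)→(B,0,R)
state=B head=-2 tape=000[.]0.0110   (B,.)→(C,0,L)
state=C head=-3 tape=00[0]00.0110   (C,0)→(D,.,L)
state=D head=-4 tape=0[0].00.0110   (D,0)→(B,.,L)
state=B head=-5 tape=[0]..00.0110   (B,0)→(A,0,R)
state=A head=-4 tape=0[.].00.0110
Cell 0 holds . when M halts.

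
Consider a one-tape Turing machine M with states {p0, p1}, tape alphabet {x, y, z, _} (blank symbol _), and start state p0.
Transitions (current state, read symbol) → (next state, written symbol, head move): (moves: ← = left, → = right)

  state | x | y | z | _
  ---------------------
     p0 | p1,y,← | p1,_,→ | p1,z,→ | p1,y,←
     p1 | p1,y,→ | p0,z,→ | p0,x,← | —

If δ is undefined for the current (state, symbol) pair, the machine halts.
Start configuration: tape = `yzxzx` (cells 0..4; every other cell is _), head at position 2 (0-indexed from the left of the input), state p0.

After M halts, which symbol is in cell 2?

p0 | yz[x]zx_   read x → write y, move ←, go to p1
p1 | y[z]yzx_   read z → write x, move ←, go to p0
p0 | [y]xyzx_   read y → write _, move →, go to p1
p1 | _[x]yzx_   read x → write y, move →, go to p1
p1 | _y[y]zx_   read y → write z, move →, go to p0
p0 | _yz[z]x_   read z → write z, move →, go to p1
p1 | _yzz[x]_   read x → write y, move →, go to p1
p1 | _yzzy[_]
Cell 2 holds z when M halts.

z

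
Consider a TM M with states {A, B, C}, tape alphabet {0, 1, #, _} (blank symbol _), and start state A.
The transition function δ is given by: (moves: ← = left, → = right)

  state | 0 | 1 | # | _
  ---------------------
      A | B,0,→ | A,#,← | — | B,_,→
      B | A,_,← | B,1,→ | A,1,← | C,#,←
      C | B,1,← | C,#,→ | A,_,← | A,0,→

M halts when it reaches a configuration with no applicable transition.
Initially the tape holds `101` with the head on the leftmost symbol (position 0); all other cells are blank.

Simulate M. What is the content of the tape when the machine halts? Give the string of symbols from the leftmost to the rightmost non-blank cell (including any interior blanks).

#_1

state=A head=0 tape=_[1]01   (A,1)→(A,#,←)
state=A head=-1 tape=[_]#01   (A,_)→(B,_,→)
state=B head=0 tape=_[#]01   (B,#)→(A,1,←)
state=A head=-1 tape=[_]101   (A,_)→(B,_,→)
state=B head=0 tape=_[1]01   (B,1)→(B,1,→)
state=B head=1 tape=_1[0]1   (B,0)→(A,_,←)
state=A head=0 tape=_[1]_1   (A,1)→(A,#,←)
state=A head=-1 tape=[_]#_1   (A,_)→(B,_,→)
state=B head=0 tape=_[#]_1   (B,#)→(A,1,←)
state=A head=-1 tape=[_]1_1   (A,_)→(B,_,→)
state=B head=0 tape=_[1]_1   (B,1)→(B,1,→)
state=B head=1 tape=_1[_]1   (B,_)→(C,#,←)
state=C head=0 tape=_[1]#1   (C,1)→(C,#,→)
state=C head=1 tape=_#[#]1   (C,#)→(A,_,←)
state=A head=0 tape=_[#]_1
The non-blank tape span at halt is #_1.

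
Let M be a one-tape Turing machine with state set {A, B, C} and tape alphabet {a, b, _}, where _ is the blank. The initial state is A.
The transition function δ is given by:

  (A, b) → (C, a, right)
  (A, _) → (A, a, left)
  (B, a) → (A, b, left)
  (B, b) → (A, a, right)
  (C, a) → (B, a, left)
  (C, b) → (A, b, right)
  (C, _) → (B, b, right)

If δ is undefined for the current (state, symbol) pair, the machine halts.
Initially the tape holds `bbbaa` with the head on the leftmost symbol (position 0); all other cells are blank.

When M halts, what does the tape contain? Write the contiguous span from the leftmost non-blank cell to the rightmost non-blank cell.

aabaa

A | [b]bbaa   read b → write a, move right, go to C
C | a[b]baa   read b → write b, move right, go to A
A | ab[b]aa   read b → write a, move right, go to C
C | aba[a]a   read a → write a, move left, go to B
B | ab[a]aa   read a → write b, move left, go to A
A | a[b]baa   read b → write a, move right, go to C
C | aa[b]aa   read b → write b, move right, go to A
A | aab[a]a
The non-blank tape span at halt is aabaa.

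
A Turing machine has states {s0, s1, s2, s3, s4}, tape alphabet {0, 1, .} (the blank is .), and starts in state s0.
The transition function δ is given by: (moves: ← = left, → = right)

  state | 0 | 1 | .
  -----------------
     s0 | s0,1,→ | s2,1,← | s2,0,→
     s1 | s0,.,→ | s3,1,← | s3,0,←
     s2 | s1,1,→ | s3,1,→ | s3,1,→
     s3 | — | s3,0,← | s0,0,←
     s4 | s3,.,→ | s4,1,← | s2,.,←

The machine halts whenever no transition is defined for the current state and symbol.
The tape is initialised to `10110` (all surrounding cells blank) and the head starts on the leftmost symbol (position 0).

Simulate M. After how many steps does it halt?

29

s0 | .....[1]0110   read 1 → write 1, move ←, go to s2
s2 | ....[.]10110   read . → write 1, move →, go to s3
s3 | ....1[1]0110   read 1 → write 0, move ←, go to s3
s3 | ....[1]00110   read 1 → write 0, move ←, go to s3
s3 | ...[.]000110   read . → write 0, move ←, go to s0
s0 | ..[.]0000110   read . → write 0, move →, go to s2
s2 | ..0[0]000110   read 0 → write 1, move →, go to s1
s1 | ..01[0]00110   read 0 → write ., move →, go to s0
s0 | ..01.[0]0110   read 0 → write 1, move →, go to s0
s0 | ..01.1[0]110   read 0 → write 1, move →, go to s0
s0 | ..01.11[1]10   read 1 → write 1, move ←, go to s2
s2 | ..01.1[1]110   read 1 → write 1, move →, go to s3
s3 | ..01.11[1]10   read 1 → write 0, move ←, go to s3
s3 | ..01.1[1]010   read 1 → write 0, move ←, go to s3
s3 | ..01.[1]0010   read 1 → write 0, move ←, go to s3
s3 | ..01[.]00010   read . → write 0, move ←, go to s0
s0 | ..0[1]000010   read 1 → write 1, move ←, go to s2
s2 | ..[0]1000010   read 0 → write 1, move →, go to s1
s1 | ..1[1]000010   read 1 → write 1, move ←, go to s3
s3 | ..[1]1000010   read 1 → write 0, move ←, go to s3
s3 | .[.]01000010   read . → write 0, move ←, go to s0
s0 | [.]001000010   read . → write 0, move →, go to s2
s2 | 0[0]01000010   read 0 → write 1, move →, go to s1
s1 | 01[0]1000010   read 0 → write ., move →, go to s0
s0 | 01.[1]000010   read 1 → write 1, move ←, go to s2
s2 | 01[.]1000010   read . → write 1, move →, go to s3
s3 | 011[1]000010   read 1 → write 0, move ←, go to s3
s3 | 01[1]0000010   read 1 → write 0, move ←, go to s3
s3 | 0[1]00000010   read 1 → write 0, move ←, go to s3
s3 | [0]000000010
M halts after 29 transitions.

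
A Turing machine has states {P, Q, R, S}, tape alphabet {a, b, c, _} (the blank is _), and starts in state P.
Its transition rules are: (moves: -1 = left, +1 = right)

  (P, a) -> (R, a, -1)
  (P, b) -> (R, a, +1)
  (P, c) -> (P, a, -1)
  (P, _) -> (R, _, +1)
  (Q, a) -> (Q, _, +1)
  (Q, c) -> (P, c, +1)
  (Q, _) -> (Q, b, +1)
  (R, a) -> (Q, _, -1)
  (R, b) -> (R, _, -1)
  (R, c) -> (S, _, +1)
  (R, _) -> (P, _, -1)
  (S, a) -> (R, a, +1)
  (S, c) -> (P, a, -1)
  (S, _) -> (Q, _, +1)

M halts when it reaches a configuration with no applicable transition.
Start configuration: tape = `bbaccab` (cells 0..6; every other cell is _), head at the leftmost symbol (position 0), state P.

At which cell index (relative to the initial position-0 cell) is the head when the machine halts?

6

P | _[b]baccab   read b → write a, move +1, go to R
R | _a[b]accab   read b → write _, move -1, go to R
R | _[a]_accab   read a → write _, move -1, go to Q
Q | [_]__accab   read _ → write b, move +1, go to Q
Q | b[_]_accab   read _ → write b, move +1, go to Q
Q | bb[_]accab   read _ → write b, move +1, go to Q
Q | bbb[a]ccab   read a → write _, move +1, go to Q
Q | bbb_[c]cab   read c → write c, move +1, go to P
P | bbb_c[c]ab   read c → write a, move -1, go to P
P | bbb_[c]aab   read c → write a, move -1, go to P
P | bbb[_]aaab   read _ → write _, move +1, go to R
R | bbb_[a]aab   read a → write _, move -1, go to Q
Q | bbb[_]_aab   read _ → write b, move +1, go to Q
Q | bbbb[_]aab   read _ → write b, move +1, go to Q
Q | bbbbb[a]ab   read a → write _, move +1, go to Q
Q | bbbbb_[a]b   read a → write _, move +1, go to Q
Q | bbbbb__[b]
At halt the head is at cell 6.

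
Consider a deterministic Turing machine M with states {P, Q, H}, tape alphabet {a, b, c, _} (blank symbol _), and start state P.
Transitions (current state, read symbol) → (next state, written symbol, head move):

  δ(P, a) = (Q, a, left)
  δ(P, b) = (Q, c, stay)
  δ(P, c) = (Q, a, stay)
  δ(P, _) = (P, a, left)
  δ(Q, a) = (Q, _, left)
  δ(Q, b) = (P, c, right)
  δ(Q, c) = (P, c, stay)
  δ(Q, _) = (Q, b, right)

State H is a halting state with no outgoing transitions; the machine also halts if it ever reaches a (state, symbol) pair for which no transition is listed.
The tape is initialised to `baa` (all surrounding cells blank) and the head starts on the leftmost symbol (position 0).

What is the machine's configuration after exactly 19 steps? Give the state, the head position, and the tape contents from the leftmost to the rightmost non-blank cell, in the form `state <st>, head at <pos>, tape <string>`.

state P, head at 0, tape bc_aa

state=P head=0 tape=__[b]aa   (P,b)→(Q,c,stay)
state=Q head=0 tape=__[c]aa   (Q,c)→(P,c,stay)
state=P head=0 tape=__[c]aa   (P,c)→(Q,a,stay)
state=Q head=0 tape=__[a]aa   (Q,a)→(Q,_,left)
state=Q head=-1 tape=_[_]_aa   (Q,_)→(Q,b,right)
state=Q head=0 tape=_b[_]aa   (Q,_)→(Q,b,right)
state=Q head=1 tape=_bb[a]a   (Q,a)→(Q,_,left)
state=Q head=0 tape=_b[b]_a   (Q,b)→(P,c,right)
state=P head=1 tape=_bc[_]a   (P,_)→(P,a,left)
state=P head=0 tape=_b[c]aa   (P,c)→(Q,a,stay)
state=Q head=0 tape=_b[a]aa   (Q,a)→(Q,_,left)
state=Q head=-1 tape=_[b]_aa   (Q,b)→(P,c,right)
state=P head=0 tape=_c[_]aa   (P,_)→(P,a,left)
state=P head=-1 tape=_[c]aaa   (P,c)→(Q,a,stay)
state=Q head=-1 tape=_[a]aaa   (Q,a)→(Q,_,left)
state=Q head=-2 tape=[_]_aaa   (Q,_)→(Q,b,right)
state=Q head=-1 tape=b[_]aaa   (Q,_)→(Q,b,right)
state=Q head=0 tape=bb[a]aa   (Q,a)→(Q,_,left)
state=Q head=-1 tape=b[b]_aa   (Q,b)→(P,c,right)
state=P head=0 tape=bc[_]aa
After 19 steps: state P, head at 0, tape bc_aa.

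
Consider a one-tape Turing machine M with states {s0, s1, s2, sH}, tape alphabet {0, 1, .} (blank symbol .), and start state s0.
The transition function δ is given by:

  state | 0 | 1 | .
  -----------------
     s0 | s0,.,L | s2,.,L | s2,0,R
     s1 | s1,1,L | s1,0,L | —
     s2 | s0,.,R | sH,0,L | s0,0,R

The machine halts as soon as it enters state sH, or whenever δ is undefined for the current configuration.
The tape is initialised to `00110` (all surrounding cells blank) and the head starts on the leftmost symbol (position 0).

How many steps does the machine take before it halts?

state=s0 head=0 tape=..[0]0110   (s0,0)→(s0,.,L)
state=s0 head=-1 tape=.[.].0110   (s0,.)→(s2,0,R)
state=s2 head=0 tape=.0[.]0110   (s2,.)→(s0,0,R)
state=s0 head=1 tape=.00[0]110   (s0,0)→(s0,.,L)
state=s0 head=0 tape=.0[0].110   (s0,0)→(s0,.,L)
state=s0 head=-1 tape=.[0]..110   (s0,0)→(s0,.,L)
state=s0 head=-2 tape=[.]...110   (s0,.)→(s2,0,R)
state=s2 head=-1 tape=0[.]..110   (s2,.)→(s0,0,R)
state=s0 head=0 tape=00[.].110   (s0,.)→(s2,0,R)
state=s2 head=1 tape=000[.]110   (s2,.)→(s0,0,R)
state=s0 head=2 tape=0000[1]10   (s0,1)→(s2,.,L)
state=s2 head=1 tape=000[0].10   (s2,0)→(s0,.,R)
state=s0 head=2 tape=000.[.]10   (s0,.)→(s2,0,R)
state=s2 head=3 tape=000.0[1]0   (s2,1)→(sH,0,L)
state=sH head=2 tape=000.[0]00
M halts after 14 transitions.

14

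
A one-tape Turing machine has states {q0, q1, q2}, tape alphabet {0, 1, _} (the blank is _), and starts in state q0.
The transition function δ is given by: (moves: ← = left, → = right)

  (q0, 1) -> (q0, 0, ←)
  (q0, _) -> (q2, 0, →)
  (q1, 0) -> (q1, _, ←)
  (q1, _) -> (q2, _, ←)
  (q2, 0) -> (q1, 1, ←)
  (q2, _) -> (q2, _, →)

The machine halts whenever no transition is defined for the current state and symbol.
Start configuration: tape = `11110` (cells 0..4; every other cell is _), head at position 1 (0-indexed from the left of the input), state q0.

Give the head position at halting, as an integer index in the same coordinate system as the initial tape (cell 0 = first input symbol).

state=q0 head=1 tape=___1[1]110   (q0,1)→(q0,0,←)
state=q0 head=0 tape=___[1]0110   (q0,1)→(q0,0,←)
state=q0 head=-1 tape=__[_]00110   (q0,_)→(q2,0,→)
state=q2 head=0 tape=__0[0]0110   (q2,0)→(q1,1,←)
state=q1 head=-1 tape=__[0]10110   (q1,0)→(q1,_,←)
state=q1 head=-2 tape=_[_]_10110   (q1,_)→(q2,_,←)
state=q2 head=-3 tape=[_]__10110   (q2,_)→(q2,_,→)
state=q2 head=-2 tape=_[_]_10110   (q2,_)→(q2,_,→)
state=q2 head=-1 tape=__[_]10110   (q2,_)→(q2,_,→)
state=q2 head=0 tape=___[1]0110
At halt the head is at cell 0.

0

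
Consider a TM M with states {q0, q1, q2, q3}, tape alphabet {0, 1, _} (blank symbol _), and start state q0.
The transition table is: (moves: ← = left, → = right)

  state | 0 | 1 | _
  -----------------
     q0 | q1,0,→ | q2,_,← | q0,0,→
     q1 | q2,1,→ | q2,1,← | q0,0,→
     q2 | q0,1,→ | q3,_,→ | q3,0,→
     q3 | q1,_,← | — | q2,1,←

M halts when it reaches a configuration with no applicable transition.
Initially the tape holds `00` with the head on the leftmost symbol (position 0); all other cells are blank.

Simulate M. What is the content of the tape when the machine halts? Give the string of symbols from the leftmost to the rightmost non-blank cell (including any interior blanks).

0101

q0 | [0]0__   read 0 → write 0, move →, go to q1
q1 | 0[0]__   read 0 → write 1, move →, go to q2
q2 | 01[_]_   read _ → write 0, move →, go to q3
q3 | 010[_]   read _ → write 1, move ←, go to q2
q2 | 01[0]1   read 0 → write 1, move →, go to q0
q0 | 011[1]   read 1 → write _, move ←, go to q2
q2 | 01[1]_   read 1 → write _, move →, go to q3
q3 | 01_[_]   read _ → write 1, move ←, go to q2
q2 | 01[_]1   read _ → write 0, move →, go to q3
q3 | 010[1]
The non-blank tape span at halt is 0101.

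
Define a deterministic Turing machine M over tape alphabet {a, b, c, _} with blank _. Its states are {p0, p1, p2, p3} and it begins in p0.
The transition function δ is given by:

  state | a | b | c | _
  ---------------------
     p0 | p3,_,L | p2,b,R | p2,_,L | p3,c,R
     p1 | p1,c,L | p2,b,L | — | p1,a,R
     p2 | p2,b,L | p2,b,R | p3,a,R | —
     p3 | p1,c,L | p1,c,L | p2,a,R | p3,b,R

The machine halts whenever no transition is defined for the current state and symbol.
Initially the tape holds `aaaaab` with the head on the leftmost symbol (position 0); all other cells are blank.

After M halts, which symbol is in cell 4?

p0 | _[a]aaaab_   read a → write _, move L, go to p3
p3 | [_]_aaaab_   read _ → write b, move R, go to p3
p3 | b[_]aaaab_   read _ → write b, move R, go to p3
p3 | bb[a]aaab_   read a → write c, move L, go to p1
p1 | b[b]caaab_   read b → write b, move L, go to p2
p2 | [b]bcaaab_   read b → write b, move R, go to p2
p2 | b[b]caaab_   read b → write b, move R, go to p2
p2 | bb[c]aaab_   read c → write a, move R, go to p3
p3 | bba[a]aab_   read a → write c, move L, go to p1
p1 | bb[a]caab_   read a → write c, move L, go to p1
p1 | b[b]ccaab_   read b → write b, move L, go to p2
p2 | [b]bccaab_   read b → write b, move R, go to p2
p2 | b[b]ccaab_   read b → write b, move R, go to p2
p2 | bb[c]caab_   read c → write a, move R, go to p3
p3 | bba[c]aab_   read c → write a, move R, go to p2
p2 | bbaa[a]ab_   read a → write b, move L, go to p2
p2 | bba[a]bab_   read a → write b, move L, go to p2
p2 | bb[a]bbab_   read a → write b, move L, go to p2
p2 | b[b]bbbab_   read b → write b, move R, go to p2
p2 | bb[b]bbab_   read b → write b, move R, go to p2
p2 | bbb[b]bab_   read b → write b, move R, go to p2
p2 | bbbb[b]ab_   read b → write b, move R, go to p2
p2 | bbbbb[a]b_   read a → write b, move L, go to p2
p2 | bbbb[b]bb_   read b → write b, move R, go to p2
p2 | bbbbb[b]b_   read b → write b, move R, go to p2
p2 | bbbbbb[b]_   read b → write b, move R, go to p2
p2 | bbbbbbb[_]
Cell 4 holds b when M halts.

b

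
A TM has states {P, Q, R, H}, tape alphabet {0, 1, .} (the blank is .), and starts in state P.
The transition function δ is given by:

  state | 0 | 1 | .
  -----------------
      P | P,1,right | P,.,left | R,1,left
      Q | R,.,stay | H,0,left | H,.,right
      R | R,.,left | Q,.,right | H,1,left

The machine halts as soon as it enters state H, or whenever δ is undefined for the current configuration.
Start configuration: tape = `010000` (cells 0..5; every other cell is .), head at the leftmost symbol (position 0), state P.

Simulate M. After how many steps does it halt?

5

state=P head=0 tape=...[0]10000   (P,0)→(P,1,right)
state=P head=1 tape=...1[1]0000   (P,1)→(P,.,left)
state=P head=0 tape=...[1].0000   (P,1)→(P,.,left)
state=P head=-1 tape=..[.]..0000   (P,.)→(R,1,left)
state=R head=-2 tape=.[.]1..0000   (R,.)→(H,1,left)
state=H head=-3 tape=[.]11..0000
M halts after 5 transitions.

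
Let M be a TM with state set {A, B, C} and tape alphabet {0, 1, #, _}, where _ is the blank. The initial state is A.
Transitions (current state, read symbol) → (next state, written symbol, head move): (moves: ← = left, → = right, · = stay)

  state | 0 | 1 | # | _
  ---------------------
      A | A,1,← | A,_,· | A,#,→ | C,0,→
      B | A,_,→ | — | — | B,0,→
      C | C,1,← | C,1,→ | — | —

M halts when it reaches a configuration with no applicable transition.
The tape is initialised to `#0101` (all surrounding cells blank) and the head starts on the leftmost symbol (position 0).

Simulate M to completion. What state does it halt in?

C

state=A head=0 tape=[#]0101_   (A,#)→(A,#,→)
state=A head=1 tape=#[0]101_   (A,0)→(A,1,←)
state=A head=0 tape=[#]1101_   (A,#)→(A,#,→)
state=A head=1 tape=#[1]101_   (A,1)→(A,_,·)
state=A head=1 tape=#[_]101_   (A,_)→(C,0,→)
state=C head=2 tape=#0[1]01_   (C,1)→(C,1,→)
state=C head=3 tape=#01[0]1_   (C,0)→(C,1,←)
state=C head=2 tape=#0[1]11_   (C,1)→(C,1,→)
state=C head=3 tape=#01[1]1_   (C,1)→(C,1,→)
state=C head=4 tape=#011[1]_   (C,1)→(C,1,→)
state=C head=5 tape=#0111[_]
No transition is defined for (C, _); M halts in state C.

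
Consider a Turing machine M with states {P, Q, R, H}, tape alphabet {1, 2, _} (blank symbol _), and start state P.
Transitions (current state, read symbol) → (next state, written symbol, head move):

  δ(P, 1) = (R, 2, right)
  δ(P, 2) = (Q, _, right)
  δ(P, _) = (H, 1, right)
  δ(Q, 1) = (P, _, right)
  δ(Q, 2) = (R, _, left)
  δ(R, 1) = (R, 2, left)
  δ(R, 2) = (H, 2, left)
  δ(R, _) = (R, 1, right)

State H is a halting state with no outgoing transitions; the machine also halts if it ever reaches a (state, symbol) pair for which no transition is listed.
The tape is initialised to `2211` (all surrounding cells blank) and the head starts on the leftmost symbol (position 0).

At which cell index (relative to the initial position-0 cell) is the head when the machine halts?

-1

state=P head=0 tape=_[2]211   (P,2)→(Q,_,right)
state=Q head=1 tape=__[2]11   (Q,2)→(R,_,left)
state=R head=0 tape=_[_]_11   (R,_)→(R,1,right)
state=R head=1 tape=_1[_]11   (R,_)→(R,1,right)
state=R head=2 tape=_11[1]1   (R,1)→(R,2,left)
state=R head=1 tape=_1[1]21   (R,1)→(R,2,left)
state=R head=0 tape=_[1]221   (R,1)→(R,2,left)
state=R head=-1 tape=[_]2221   (R,_)→(R,1,right)
state=R head=0 tape=1[2]221   (R,2)→(H,2,left)
state=H head=-1 tape=[1]2221
At halt the head is at cell -1.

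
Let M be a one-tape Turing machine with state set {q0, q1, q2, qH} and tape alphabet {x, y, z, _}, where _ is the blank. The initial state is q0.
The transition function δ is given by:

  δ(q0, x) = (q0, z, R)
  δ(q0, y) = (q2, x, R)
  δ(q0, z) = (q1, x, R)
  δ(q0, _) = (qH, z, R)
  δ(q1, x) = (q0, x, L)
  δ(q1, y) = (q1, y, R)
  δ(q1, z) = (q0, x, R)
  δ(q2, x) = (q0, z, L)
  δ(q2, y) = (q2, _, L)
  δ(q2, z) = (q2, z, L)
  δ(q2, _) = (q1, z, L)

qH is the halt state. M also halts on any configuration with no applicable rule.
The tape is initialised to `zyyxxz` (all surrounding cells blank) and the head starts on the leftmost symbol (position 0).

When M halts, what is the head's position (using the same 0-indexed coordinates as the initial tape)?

6

state=q0 head=0 tape=[z]yyxxz_   (q0,z)→(q1,x,R)
state=q1 head=1 tape=x[y]yxxz_   (q1,y)→(q1,y,R)
state=q1 head=2 tape=xy[y]xxz_   (q1,y)→(q1,y,R)
state=q1 head=3 tape=xyy[x]xz_   (q1,x)→(q0,x,L)
state=q0 head=2 tape=xy[y]xxz_   (q0,y)→(q2,x,R)
state=q2 head=3 tape=xyx[x]xz_   (q2,x)→(q0,z,L)
state=q0 head=2 tape=xy[x]zxz_   (q0,x)→(q0,z,R)
state=q0 head=3 tape=xyz[z]xz_   (q0,z)→(q1,x,R)
state=q1 head=4 tape=xyzx[x]z_   (q1,x)→(q0,x,L)
state=q0 head=3 tape=xyz[x]xz_   (q0,x)→(q0,z,R)
state=q0 head=4 tape=xyzz[x]z_   (q0,x)→(q0,z,R)
state=q0 head=5 tape=xyzzz[z]_   (q0,z)→(q1,x,R)
state=q1 head=6 tape=xyzzzx[_]
At halt the head is at cell 6.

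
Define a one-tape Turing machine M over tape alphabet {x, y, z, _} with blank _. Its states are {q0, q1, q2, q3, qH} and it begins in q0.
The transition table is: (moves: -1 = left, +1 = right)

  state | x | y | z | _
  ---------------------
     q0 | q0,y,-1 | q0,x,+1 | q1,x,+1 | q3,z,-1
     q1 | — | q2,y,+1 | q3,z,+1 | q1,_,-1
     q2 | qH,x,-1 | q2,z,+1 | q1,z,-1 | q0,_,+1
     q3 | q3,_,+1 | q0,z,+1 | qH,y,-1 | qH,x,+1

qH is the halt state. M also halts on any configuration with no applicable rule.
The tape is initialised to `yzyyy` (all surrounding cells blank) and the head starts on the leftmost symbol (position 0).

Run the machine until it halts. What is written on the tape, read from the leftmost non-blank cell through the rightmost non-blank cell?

state=q0 head=0 tape=[y]zyyy__   (q0,y)→(q0,x,+1)
state=q0 head=1 tape=x[z]yyy__   (q0,z)→(q1,x,+1)
state=q1 head=2 tape=xx[y]yy__   (q1,y)→(q2,y,+1)
state=q2 head=3 tape=xxy[y]y__   (q2,y)→(q2,z,+1)
state=q2 head=4 tape=xxyz[y]__   (q2,y)→(q2,z,+1)
state=q2 head=5 tape=xxyzz[_]_   (q2,_)→(q0,_,+1)
state=q0 head=6 tape=xxyzz_[_]   (q0,_)→(q3,z,-1)
state=q3 head=5 tape=xxyzz[_]z   (q3,_)→(qH,x,+1)
state=qH head=6 tape=xxyzzx[z]
The non-blank tape span at halt is xxyzzxz.

xxyzzxz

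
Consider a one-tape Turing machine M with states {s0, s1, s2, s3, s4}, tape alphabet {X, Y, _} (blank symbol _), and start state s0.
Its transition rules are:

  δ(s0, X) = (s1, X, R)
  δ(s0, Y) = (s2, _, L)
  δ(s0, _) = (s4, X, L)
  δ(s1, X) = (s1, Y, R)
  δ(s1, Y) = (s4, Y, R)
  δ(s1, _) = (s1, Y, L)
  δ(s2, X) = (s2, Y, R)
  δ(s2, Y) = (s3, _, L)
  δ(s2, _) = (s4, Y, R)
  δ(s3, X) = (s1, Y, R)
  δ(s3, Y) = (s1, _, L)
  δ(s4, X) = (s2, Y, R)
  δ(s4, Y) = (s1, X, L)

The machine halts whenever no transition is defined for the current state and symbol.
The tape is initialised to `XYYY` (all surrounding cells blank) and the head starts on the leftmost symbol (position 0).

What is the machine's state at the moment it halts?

s4

state=s0 head=0 tape=[X]YYY   (s0,X)→(s1,X,R)
state=s1 head=1 tape=X[Y]YY   (s1,Y)→(s4,Y,R)
state=s4 head=2 tape=XY[Y]Y   (s4,Y)→(s1,X,L)
state=s1 head=1 tape=X[Y]XY   (s1,Y)→(s4,Y,R)
state=s4 head=2 tape=XY[X]Y   (s4,X)→(s2,Y,R)
state=s2 head=3 tape=XYY[Y]   (s2,Y)→(s3,_,L)
state=s3 head=2 tape=XY[Y]_   (s3,Y)→(s1,_,L)
state=s1 head=1 tape=X[Y]__   (s1,Y)→(s4,Y,R)
state=s4 head=2 tape=XY[_]_
No transition is defined for (s4, _); M halts in state s4.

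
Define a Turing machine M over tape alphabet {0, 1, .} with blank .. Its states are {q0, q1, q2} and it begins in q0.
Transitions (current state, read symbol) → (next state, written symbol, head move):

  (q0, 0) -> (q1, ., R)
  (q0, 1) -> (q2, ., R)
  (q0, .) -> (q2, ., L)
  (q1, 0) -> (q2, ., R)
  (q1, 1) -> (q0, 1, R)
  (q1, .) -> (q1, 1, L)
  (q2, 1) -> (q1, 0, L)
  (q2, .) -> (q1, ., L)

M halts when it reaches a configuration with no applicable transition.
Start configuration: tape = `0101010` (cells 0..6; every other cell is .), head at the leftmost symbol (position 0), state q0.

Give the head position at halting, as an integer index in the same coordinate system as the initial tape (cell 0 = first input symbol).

7

q0 | [0]101010.   read 0 → write ., move R, go to q1
q1 | .[1]01010.   read 1 → write 1, move R, go to q0
q0 | .1[0]1010.   read 0 → write ., move R, go to q1
q1 | .1.[1]010.   read 1 → write 1, move R, go to q0
q0 | .1.1[0]10.   read 0 → write ., move R, go to q1
q1 | .1.1.[1]0.   read 1 → write 1, move R, go to q0
q0 | .1.1.1[0].   read 0 → write ., move R, go to q1
q1 | .1.1.1.[.]   read . → write 1, move L, go to q1
q1 | .1.1.1[.]1   read . → write 1, move L, go to q1
q1 | .1.1.[1]11   read 1 → write 1, move R, go to q0
q0 | .1.1.1[1]1   read 1 → write ., move R, go to q2
q2 | .1.1.1.[1]   read 1 → write 0, move L, go to q1
q1 | .1.1.1[.]0   read . → write 1, move L, go to q1
q1 | .1.1.[1]10   read 1 → write 1, move R, go to q0
q0 | .1.1.1[1]0   read 1 → write ., move R, go to q2
q2 | .1.1.1.[0]
At halt the head is at cell 7.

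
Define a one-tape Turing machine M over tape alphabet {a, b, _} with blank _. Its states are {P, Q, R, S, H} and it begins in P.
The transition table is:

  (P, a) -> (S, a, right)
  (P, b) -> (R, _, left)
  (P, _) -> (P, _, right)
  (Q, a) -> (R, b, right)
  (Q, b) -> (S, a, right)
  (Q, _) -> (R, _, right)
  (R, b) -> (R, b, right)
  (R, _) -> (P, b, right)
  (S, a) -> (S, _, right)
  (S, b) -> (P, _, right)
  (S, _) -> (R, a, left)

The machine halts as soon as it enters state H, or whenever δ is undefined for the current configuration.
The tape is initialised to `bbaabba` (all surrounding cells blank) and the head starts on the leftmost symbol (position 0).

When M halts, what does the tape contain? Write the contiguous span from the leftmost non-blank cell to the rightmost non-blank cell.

P | _[b]baabba_   read b → write _, move left, go to R
R | [_]_baabba_   read _ → write b, move right, go to P
P | b[_]baabba_   read _ → write _, move right, go to P
P | b_[b]aabba_   read b → write _, move left, go to R
R | b[_]_aabba_   read _ → write b, move right, go to P
P | bb[_]aabba_   read _ → write _, move right, go to P
P | bb_[a]abba_   read a → write a, move right, go to S
S | bb_a[a]bba_   read a → write _, move right, go to S
S | bb_a_[b]ba_   read b → write _, move right, go to P
P | bb_a__[b]a_   read b → write _, move left, go to R
R | bb_a_[_]_a_   read _ → write b, move right, go to P
P | bb_a_b[_]a_   read _ → write _, move right, go to P
P | bb_a_b_[a]_   read a → write a, move right, go to S
S | bb_a_b_a[_]   read _ → write a, move left, go to R
R | bb_a_b_[a]a
The non-blank tape span at halt is bb_a_b_aa.

bb_a_b_aa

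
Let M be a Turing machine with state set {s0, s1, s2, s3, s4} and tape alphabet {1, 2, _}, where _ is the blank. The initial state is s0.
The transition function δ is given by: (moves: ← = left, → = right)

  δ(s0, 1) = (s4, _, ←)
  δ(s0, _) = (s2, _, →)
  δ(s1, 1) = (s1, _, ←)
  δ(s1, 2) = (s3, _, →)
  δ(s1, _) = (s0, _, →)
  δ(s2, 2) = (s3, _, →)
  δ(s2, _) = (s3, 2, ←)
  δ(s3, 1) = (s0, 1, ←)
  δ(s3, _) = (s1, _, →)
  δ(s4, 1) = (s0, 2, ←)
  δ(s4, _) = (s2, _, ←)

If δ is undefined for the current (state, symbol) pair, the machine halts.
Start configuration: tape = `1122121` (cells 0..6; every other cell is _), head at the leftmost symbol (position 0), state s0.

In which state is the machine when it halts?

s0

state=s0 head=0 tape=___[1]122121   (s0,1)→(s4,_,←)
state=s4 head=-1 tape=__[_]_122121   (s4,_)→(s2,_,←)
state=s2 head=-2 tape=_[_]__122121   (s2,_)→(s3,2,←)
state=s3 head=-3 tape=[_]2__122121   (s3,_)→(s1,_,→)
state=s1 head=-2 tape=_[2]__122121   (s1,2)→(s3,_,→)
state=s3 head=-1 tape=__[_]_122121   (s3,_)→(s1,_,→)
state=s1 head=0 tape=___[_]122121   (s1,_)→(s0,_,→)
state=s0 head=1 tape=____[1]22121   (s0,1)→(s4,_,←)
state=s4 head=0 tape=___[_]_22121   (s4,_)→(s2,_,←)
state=s2 head=-1 tape=__[_]__22121   (s2,_)→(s3,2,←)
state=s3 head=-2 tape=_[_]2__22121   (s3,_)→(s1,_,→)
state=s1 head=-1 tape=__[2]__22121   (s1,2)→(s3,_,→)
state=s3 head=0 tape=___[_]_22121   (s3,_)→(s1,_,→)
state=s1 head=1 tape=____[_]22121   (s1,_)→(s0,_,→)
state=s0 head=2 tape=_____[2]2121
No transition is defined for (s0, 2); M halts in state s0.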